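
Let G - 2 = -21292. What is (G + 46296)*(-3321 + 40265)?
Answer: 923821664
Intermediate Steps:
G = -21290 (G = 2 - 21292 = -21290)
(G + 46296)*(-3321 + 40265) = (-21290 + 46296)*(-3321 + 40265) = 25006*36944 = 923821664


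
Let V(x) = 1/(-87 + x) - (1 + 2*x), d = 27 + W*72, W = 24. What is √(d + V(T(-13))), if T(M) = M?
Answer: √177999/10 ≈ 42.190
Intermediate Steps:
d = 1755 (d = 27 + 24*72 = 27 + 1728 = 1755)
V(x) = -1 + 1/(-87 + x) - 2*x (V(x) = 1/(-87 + x) + (-1 - 2*x) = -1 + 1/(-87 + x) - 2*x)
√(d + V(T(-13))) = √(1755 + (88 - 2*(-13)² + 173*(-13))/(-87 - 13)) = √(1755 + (88 - 2*169 - 2249)/(-100)) = √(1755 - (88 - 338 - 2249)/100) = √(1755 - 1/100*(-2499)) = √(1755 + 2499/100) = √(177999/100) = √177999/10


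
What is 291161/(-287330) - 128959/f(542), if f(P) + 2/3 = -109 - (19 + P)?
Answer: 55287776239/289053980 ≈ 191.27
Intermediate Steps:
f(P) = -386/3 - P (f(P) = -⅔ + (-109 - (19 + P)) = -⅔ + (-109 + (-19 - P)) = -⅔ + (-128 - P) = -386/3 - P)
291161/(-287330) - 128959/f(542) = 291161/(-287330) - 128959/(-386/3 - 1*542) = 291161*(-1/287330) - 128959/(-386/3 - 542) = -291161/287330 - 128959/(-2012/3) = -291161/287330 - 128959*(-3/2012) = -291161/287330 + 386877/2012 = 55287776239/289053980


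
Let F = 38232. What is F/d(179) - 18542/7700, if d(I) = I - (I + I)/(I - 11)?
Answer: 12226489553/57199450 ≈ 213.75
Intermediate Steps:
d(I) = I - 2*I/(-11 + I)
F/d(179) - 18542/7700 = 38232/((179*(-13 + 179)/(-11 + 179))) - 18542/7700 = 38232/((179*166/168)) - 18542*1/7700 = 38232/((179*(1/168)*166)) - 9271/3850 = 38232/(14857/84) - 9271/3850 = 38232*(84/14857) - 9271/3850 = 3211488/14857 - 9271/3850 = 12226489553/57199450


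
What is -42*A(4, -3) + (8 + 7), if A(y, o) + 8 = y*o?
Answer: 855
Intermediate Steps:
A(y, o) = -8 + o*y (A(y, o) = -8 + y*o = -8 + o*y)
-42*A(4, -3) + (8 + 7) = -42*(-8 - 3*4) + (8 + 7) = -42*(-8 - 12) + 15 = -42*(-20) + 15 = 840 + 15 = 855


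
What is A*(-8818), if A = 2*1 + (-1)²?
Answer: -26454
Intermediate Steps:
A = 3 (A = 2 + 1 = 3)
A*(-8818) = 3*(-8818) = -26454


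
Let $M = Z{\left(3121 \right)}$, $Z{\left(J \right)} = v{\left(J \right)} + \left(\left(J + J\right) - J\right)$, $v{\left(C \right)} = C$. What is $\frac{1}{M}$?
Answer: $\frac{1}{6242} \approx 0.00016021$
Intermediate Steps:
$Z{\left(J \right)} = 2 J$ ($Z{\left(J \right)} = J + \left(\left(J + J\right) - J\right) = J + \left(2 J - J\right) = J + J = 2 J$)
$M = 6242$ ($M = 2 \cdot 3121 = 6242$)
$\frac{1}{M} = \frac{1}{6242}$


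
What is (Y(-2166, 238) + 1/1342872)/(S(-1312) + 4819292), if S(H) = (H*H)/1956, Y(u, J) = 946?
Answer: 207068176819/1055078471441376 ≈ 0.00019626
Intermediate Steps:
S(H) = H**2/1956 (S(H) = H**2*(1/1956) = H**2/1956)
(Y(-2166, 238) + 1/1342872)/(S(-1312) + 4819292) = (946 + 1/1342872)/((1/1956)*(-1312)**2 + 4819292) = (946 + 1/1342872)/((1/1956)*1721344 + 4819292) = 1270356913/(1342872*(430336/489 + 4819292)) = 1270356913/(1342872*(2357064124/489)) = (1270356913/1342872)*(489/2357064124) = 207068176819/1055078471441376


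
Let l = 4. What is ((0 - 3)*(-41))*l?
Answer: 492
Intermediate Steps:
((0 - 3)*(-41))*l = ((0 - 3)*(-41))*4 = -3*(-41)*4 = 123*4 = 492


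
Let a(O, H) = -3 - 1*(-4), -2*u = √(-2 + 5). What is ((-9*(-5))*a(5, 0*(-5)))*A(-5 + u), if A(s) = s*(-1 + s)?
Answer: 5535/4 + 495*√3/2 ≈ 1812.4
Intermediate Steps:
u = -√3/2 (u = -√(-2 + 5)/2 = -√3/2 ≈ -0.86602)
a(O, H) = 1 (a(O, H) = -3 + 4 = 1)
((-9*(-5))*a(5, 0*(-5)))*A(-5 + u) = (-9*(-5)*1)*((-5 - √3/2)*(-1 + (-5 - √3/2))) = (45*1)*((-5 - √3/2)*(-6 - √3/2)) = 45*((-6 - √3/2)*(-5 - √3/2)) = 45*(-6 - √3/2)*(-5 - √3/2)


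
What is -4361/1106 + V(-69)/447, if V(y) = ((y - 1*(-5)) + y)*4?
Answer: -362537/70626 ≈ -5.1332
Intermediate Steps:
V(y) = 20 + 8*y (V(y) = ((y + 5) + y)*4 = ((5 + y) + y)*4 = (5 + 2*y)*4 = 20 + 8*y)
-4361/1106 + V(-69)/447 = -4361/1106 + (20 + 8*(-69))/447 = -4361*1/1106 + (20 - 552)*(1/447) = -623/158 - 532*1/447 = -623/158 - 532/447 = -362537/70626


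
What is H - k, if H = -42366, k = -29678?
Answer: -12688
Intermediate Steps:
H - k = -42366 - 1*(-29678) = -42366 + 29678 = -12688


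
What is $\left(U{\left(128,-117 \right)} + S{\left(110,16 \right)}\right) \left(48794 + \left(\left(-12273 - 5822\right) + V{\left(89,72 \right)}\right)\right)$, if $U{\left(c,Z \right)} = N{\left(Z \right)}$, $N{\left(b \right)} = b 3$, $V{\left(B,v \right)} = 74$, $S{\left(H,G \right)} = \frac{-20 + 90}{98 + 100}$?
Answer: $- \frac{1068253922}{99} \approx -1.079 \cdot 10^{7}$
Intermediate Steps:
$S{\left(H,G \right)} = \frac{35}{99}$ ($S{\left(H,G \right)} = \frac{70}{198} = 70 \cdot \frac{1}{198} = \frac{35}{99}$)
$N{\left(b \right)} = 3 b$
$U{\left(c,Z \right)} = 3 Z$
$\left(U{\left(128,-117 \right)} + S{\left(110,16 \right)}\right) \left(48794 + \left(\left(-12273 - 5822\right) + V{\left(89,72 \right)}\right)\right) = \left(3 \left(-117\right) + \frac{35}{99}\right) \left(48794 + \left(\left(-12273 - 5822\right) + 74\right)\right) = \left(-351 + \frac{35}{99}\right) \left(48794 + \left(-18095 + 74\right)\right) = - \frac{34714 \left(48794 - 18021\right)}{99} = \left(- \frac{34714}{99}\right) 30773 = - \frac{1068253922}{99}$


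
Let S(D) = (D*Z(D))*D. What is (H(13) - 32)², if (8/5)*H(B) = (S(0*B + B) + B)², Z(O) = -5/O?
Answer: 2748964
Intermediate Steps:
S(D) = -5*D (S(D) = (D*(-5/D))*D = -5*D)
H(B) = 10*B² (H(B) = 5*(-5*(0*B + B) + B)²/8 = 5*(-5*(0 + B) + B)²/8 = 5*(-5*B + B)²/8 = 5*(-4*B)²/8 = 5*(16*B²)/8 = 10*B²)
(H(13) - 32)² = (10*13² - 32)² = (10*169 - 32)² = (1690 - 32)² = 1658² = 2748964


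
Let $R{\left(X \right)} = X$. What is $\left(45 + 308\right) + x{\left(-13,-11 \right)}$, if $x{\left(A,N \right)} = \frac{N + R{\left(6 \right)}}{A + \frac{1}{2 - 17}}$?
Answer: $\frac{69263}{196} \approx 353.38$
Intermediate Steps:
$x{\left(A,N \right)} = \frac{6 + N}{- \frac{1}{15} + A}$ ($x{\left(A,N \right)} = \frac{N + 6}{A + \frac{1}{2 - 17}} = \frac{6 + N}{A + \frac{1}{-15}} = \frac{6 + N}{A - \frac{1}{15}} = \frac{6 + N}{- \frac{1}{15} + A}$)
$\left(45 + 308\right) + x{\left(-13,-11 \right)} = \left(45 + 308\right) + \frac{15 \left(6 - 11\right)}{-1 + 15 \left(-13\right)} = 353 + 15 \frac{1}{-1 - 195} \left(-5\right) = 353 + 15 \frac{1}{-196} \left(-5\right) = 353 + 15 \left(- \frac{1}{196}\right) \left(-5\right) = 353 + \frac{75}{196} = \frac{69263}{196}$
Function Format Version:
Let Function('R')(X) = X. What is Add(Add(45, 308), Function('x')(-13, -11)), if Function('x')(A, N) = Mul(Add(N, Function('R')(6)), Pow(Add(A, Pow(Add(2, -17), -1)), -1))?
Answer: Rational(69263, 196) ≈ 353.38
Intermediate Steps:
Function('x')(A, N) = Mul(Pow(Add(Rational(-1, 15), A), -1), Add(6, N)) (Function('x')(A, N) = Mul(Add(N, 6), Pow(Add(A, Pow(Add(2, -17), -1)), -1)) = Mul(Add(6, N), Pow(Add(A, Pow(-15, -1)), -1)) = Mul(Add(6, N), Pow(Add(A, Rational(-1, 15)), -1)) = Mul(Add(6, N), Pow(Add(Rational(-1, 15), A), -1)) = Mul(Pow(Add(Rational(-1, 15), A), -1), Add(6, N)))
Add(Add(45, 308), Function('x')(-13, -11)) = Add(Add(45, 308), Mul(15, Pow(Add(-1, Mul(15, -13)), -1), Add(6, -11))) = Add(353, Mul(15, Pow(Add(-1, -195), -1), -5)) = Add(353, Mul(15, Pow(-196, -1), -5)) = Add(353, Mul(15, Rational(-1, 196), -5)) = Add(353, Rational(75, 196)) = Rational(69263, 196)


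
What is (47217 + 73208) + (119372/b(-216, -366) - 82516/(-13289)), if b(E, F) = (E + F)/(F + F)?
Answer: 3595593949/13289 ≈ 2.7057e+5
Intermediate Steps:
b(E, F) = (E + F)/(2*F) (b(E, F) = (E + F)/((2*F)) = (E + F)*(1/(2*F)) = (E + F)/(2*F))
(47217 + 73208) + (119372/b(-216, -366) - 82516/(-13289)) = (47217 + 73208) + (119372/(((1/2)*(-216 - 366)/(-366))) - 82516/(-13289)) = 120425 + (119372/(((1/2)*(-1/366)*(-582))) - 82516*(-1/13289)) = 120425 + (119372/(97/122) + 82516/13289) = 120425 + (119372*(122/97) + 82516/13289) = 120425 + (14563384/97 + 82516/13289) = 120425 + 1995266124/13289 = 3595593949/13289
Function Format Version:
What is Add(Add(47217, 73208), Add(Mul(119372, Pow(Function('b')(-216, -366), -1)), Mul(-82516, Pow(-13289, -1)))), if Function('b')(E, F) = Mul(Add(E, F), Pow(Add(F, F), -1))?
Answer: Rational(3595593949, 13289) ≈ 2.7057e+5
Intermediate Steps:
Function('b')(E, F) = Mul(Rational(1, 2), Pow(F, -1), Add(E, F)) (Function('b')(E, F) = Mul(Add(E, F), Pow(Mul(2, F), -1)) = Mul(Add(E, F), Mul(Rational(1, 2), Pow(F, -1))) = Mul(Rational(1, 2), Pow(F, -1), Add(E, F)))
Add(Add(47217, 73208), Add(Mul(119372, Pow(Function('b')(-216, -366), -1)), Mul(-82516, Pow(-13289, -1)))) = Add(Add(47217, 73208), Add(Mul(119372, Pow(Mul(Rational(1, 2), Pow(-366, -1), Add(-216, -366)), -1)), Mul(-82516, Pow(-13289, -1)))) = Add(120425, Add(Mul(119372, Pow(Mul(Rational(1, 2), Rational(-1, 366), -582), -1)), Mul(-82516, Rational(-1, 13289)))) = Add(120425, Add(Mul(119372, Pow(Rational(97, 122), -1)), Rational(82516, 13289))) = Add(120425, Add(Mul(119372, Rational(122, 97)), Rational(82516, 13289))) = Add(120425, Add(Rational(14563384, 97), Rational(82516, 13289))) = Add(120425, Rational(1995266124, 13289)) = Rational(3595593949, 13289)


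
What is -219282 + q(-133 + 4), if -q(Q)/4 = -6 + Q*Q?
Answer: -285822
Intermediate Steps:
q(Q) = 24 - 4*Q² (q(Q) = -4*(-6 + Q*Q) = -4*(-6 + Q²) = 24 - 4*Q²)
-219282 + q(-133 + 4) = -219282 + (24 - 4*(-133 + 4)²) = -219282 + (24 - 4*(-129)²) = -219282 + (24 - 4*16641) = -219282 + (24 - 66564) = -219282 - 66540 = -285822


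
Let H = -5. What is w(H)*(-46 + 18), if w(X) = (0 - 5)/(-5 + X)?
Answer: -14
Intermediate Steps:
w(X) = -5/(-5 + X)
w(H)*(-46 + 18) = (-5/(-5 - 5))*(-46 + 18) = -5/(-10)*(-28) = -5*(-⅒)*(-28) = (½)*(-28) = -14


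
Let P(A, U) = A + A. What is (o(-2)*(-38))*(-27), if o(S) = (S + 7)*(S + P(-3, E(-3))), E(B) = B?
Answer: -41040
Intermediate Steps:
P(A, U) = 2*A
o(S) = (-6 + S)*(7 + S) (o(S) = (S + 7)*(S + 2*(-3)) = (7 + S)*(S - 6) = (7 + S)*(-6 + S) = (-6 + S)*(7 + S))
(o(-2)*(-38))*(-27) = ((-42 - 2 + (-2)**2)*(-38))*(-27) = ((-42 - 2 + 4)*(-38))*(-27) = -40*(-38)*(-27) = 1520*(-27) = -41040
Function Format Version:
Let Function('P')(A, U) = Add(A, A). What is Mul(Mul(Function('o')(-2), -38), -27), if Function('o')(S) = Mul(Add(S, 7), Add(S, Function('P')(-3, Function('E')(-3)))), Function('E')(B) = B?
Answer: -41040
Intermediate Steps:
Function('P')(A, U) = Mul(2, A)
Function('o')(S) = Mul(Add(-6, S), Add(7, S)) (Function('o')(S) = Mul(Add(S, 7), Add(S, Mul(2, -3))) = Mul(Add(7, S), Add(S, -6)) = Mul(Add(7, S), Add(-6, S)) = Mul(Add(-6, S), Add(7, S)))
Mul(Mul(Function('o')(-2), -38), -27) = Mul(Mul(Add(-42, -2, Pow(-2, 2)), -38), -27) = Mul(Mul(Add(-42, -2, 4), -38), -27) = Mul(Mul(-40, -38), -27) = Mul(1520, -27) = -41040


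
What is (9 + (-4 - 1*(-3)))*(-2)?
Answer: -16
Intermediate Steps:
(9 + (-4 - 1*(-3)))*(-2) = (9 + (-4 + 3))*(-2) = (9 - 1)*(-2) = 8*(-2) = -16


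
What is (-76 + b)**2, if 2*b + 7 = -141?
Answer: 22500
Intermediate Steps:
b = -74 (b = -7/2 + (1/2)*(-141) = -7/2 - 141/2 = -74)
(-76 + b)**2 = (-76 - 74)**2 = (-150)**2 = 22500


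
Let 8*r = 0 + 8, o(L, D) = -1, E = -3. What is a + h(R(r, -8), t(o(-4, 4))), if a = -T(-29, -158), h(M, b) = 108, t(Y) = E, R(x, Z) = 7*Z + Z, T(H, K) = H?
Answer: 137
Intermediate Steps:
r = 1 (r = (0 + 8)/8 = (⅛)*8 = 1)
R(x, Z) = 8*Z
t(Y) = -3
a = 29 (a = -1*(-29) = 29)
a + h(R(r, -8), t(o(-4, 4))) = 29 + 108 = 137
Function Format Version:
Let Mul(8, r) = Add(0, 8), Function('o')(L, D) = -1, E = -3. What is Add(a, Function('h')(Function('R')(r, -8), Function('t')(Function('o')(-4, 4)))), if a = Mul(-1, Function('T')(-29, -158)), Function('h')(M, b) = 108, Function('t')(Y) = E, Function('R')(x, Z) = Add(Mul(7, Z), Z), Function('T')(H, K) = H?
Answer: 137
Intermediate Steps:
r = 1 (r = Mul(Rational(1, 8), Add(0, 8)) = Mul(Rational(1, 8), 8) = 1)
Function('R')(x, Z) = Mul(8, Z)
Function('t')(Y) = -3
a = 29 (a = Mul(-1, -29) = 29)
Add(a, Function('h')(Function('R')(r, -8), Function('t')(Function('o')(-4, 4)))) = Add(29, 108) = 137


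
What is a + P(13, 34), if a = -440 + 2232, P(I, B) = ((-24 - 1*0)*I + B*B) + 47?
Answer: 2683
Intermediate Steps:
P(I, B) = 47 + B² - 24*I (P(I, B) = ((-24 + 0)*I + B²) + 47 = (-24*I + B²) + 47 = (B² - 24*I) + 47 = 47 + B² - 24*I)
a = 1792
a + P(13, 34) = 1792 + (47 + 34² - 24*13) = 1792 + (47 + 1156 - 312) = 1792 + 891 = 2683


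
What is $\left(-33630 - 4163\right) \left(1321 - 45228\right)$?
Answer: $1659377251$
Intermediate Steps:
$\left(-33630 - 4163\right) \left(1321 - 45228\right) = \left(-37793\right) \left(-43907\right) = 1659377251$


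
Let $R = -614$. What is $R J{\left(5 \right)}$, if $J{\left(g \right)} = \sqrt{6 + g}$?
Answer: $- 614 \sqrt{11} \approx -2036.4$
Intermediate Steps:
$R J{\left(5 \right)} = - 614 \sqrt{6 + 5} = - 614 \sqrt{11}$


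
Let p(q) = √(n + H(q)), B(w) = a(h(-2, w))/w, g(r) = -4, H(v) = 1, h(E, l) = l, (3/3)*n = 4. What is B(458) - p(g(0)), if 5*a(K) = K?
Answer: ⅕ - √5 ≈ -2.0361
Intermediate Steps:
n = 4
a(K) = K/5
B(w) = ⅕ (B(w) = (w/5)/w = ⅕)
p(q) = √5 (p(q) = √(4 + 1) = √5)
B(458) - p(g(0)) = ⅕ - √5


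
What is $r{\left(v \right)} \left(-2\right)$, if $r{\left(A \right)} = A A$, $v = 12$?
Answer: $-288$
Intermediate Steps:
$r{\left(A \right)} = A^{2}$
$r{\left(v \right)} \left(-2\right) = 12^{2} \left(-2\right) = 144 \left(-2\right) = -288$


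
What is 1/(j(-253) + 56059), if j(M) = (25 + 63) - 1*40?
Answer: 1/56107 ≈ 1.7823e-5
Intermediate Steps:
j(M) = 48 (j(M) = 88 - 40 = 48)
1/(j(-253) + 56059) = 1/(48 + 56059) = 1/56107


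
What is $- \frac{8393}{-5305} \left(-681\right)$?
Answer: $- \frac{5715633}{5305} \approx -1077.4$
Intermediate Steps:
$- \frac{8393}{-5305} \left(-681\right) = \left(-8393\right) \left(- \frac{1}{5305}\right) \left(-681\right) = \frac{8393}{5305} \left(-681\right) = - \frac{5715633}{5305}$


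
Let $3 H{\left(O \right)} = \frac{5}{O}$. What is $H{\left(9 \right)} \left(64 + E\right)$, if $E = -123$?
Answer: $- \frac{295}{27} \approx -10.926$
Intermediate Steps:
$H{\left(O \right)} = \frac{5}{3 O}$ ($H{\left(O \right)} = \frac{5 \frac{1}{O}}{3} = \frac{5}{3 O}$)
$H{\left(9 \right)} \left(64 + E\right) = \frac{5}{3 \cdot 9} \left(64 - 123\right) = \frac{5}{3} \cdot \frac{1}{9} \left(-59\right) = \frac{5}{27} \left(-59\right) = - \frac{295}{27}$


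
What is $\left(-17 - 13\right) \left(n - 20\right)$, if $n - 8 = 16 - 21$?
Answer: $510$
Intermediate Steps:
$n = 3$ ($n = 8 + \left(16 - 21\right) = 8 - 5 = 3$)
$\left(-17 - 13\right) \left(n - 20\right) = \left(-17 - 13\right) \left(3 - 20\right) = \left(-30\right) \left(-17\right) = 510$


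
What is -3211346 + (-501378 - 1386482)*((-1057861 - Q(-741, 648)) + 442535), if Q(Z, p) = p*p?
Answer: 1954366096454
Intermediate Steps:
Q(Z, p) = p²
-3211346 + (-501378 - 1386482)*((-1057861 - Q(-741, 648)) + 442535) = -3211346 + (-501378 - 1386482)*((-1057861 - 1*648²) + 442535) = -3211346 - 1887860*((-1057861 - 1*419904) + 442535) = -3211346 - 1887860*((-1057861 - 419904) + 442535) = -3211346 - 1887860*(-1477765 + 442535) = -3211346 - 1887860*(-1035230) = -3211346 + 1954369307800 = 1954366096454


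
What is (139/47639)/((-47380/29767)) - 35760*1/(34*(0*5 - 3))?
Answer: 130606399493/372536980 ≈ 350.59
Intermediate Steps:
(139/47639)/((-47380/29767)) - 35760*1/(34*(0*5 - 3)) = (139*(1/47639))/((-47380*1/29767)) - 35760*1/(34*(0 - 3)) = 139/(47639*(-460/289)) - 35760/(34*(-3)) = (139/47639)*(-289/460) - 35760/(-102) = -40171/21913940 - 35760*(-1/102) = -40171/21913940 + 5960/17 = 130606399493/372536980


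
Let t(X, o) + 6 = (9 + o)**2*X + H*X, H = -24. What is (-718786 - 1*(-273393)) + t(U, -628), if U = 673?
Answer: 257405802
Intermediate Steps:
t(X, o) = -6 - 24*X + X*(9 + o)**2 (t(X, o) = -6 + ((9 + o)**2*X - 24*X) = -6 + (X*(9 + o)**2 - 24*X) = -6 + (-24*X + X*(9 + o)**2) = -6 - 24*X + X*(9 + o)**2)
(-718786 - 1*(-273393)) + t(U, -628) = (-718786 - 1*(-273393)) + (-6 - 24*673 + 673*(9 - 628)**2) = (-718786 + 273393) + (-6 - 16152 + 673*(-619)**2) = -445393 + (-6 - 16152 + 673*383161) = -445393 + (-6 - 16152 + 257867353) = -445393 + 257851195 = 257405802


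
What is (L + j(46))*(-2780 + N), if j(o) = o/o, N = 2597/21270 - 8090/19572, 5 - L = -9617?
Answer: -464079338899207/17345685 ≈ -2.6755e+7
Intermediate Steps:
L = 9622 (L = 5 - 1*(-9617) = 5 + 9617 = 9622)
N = -5051909/17345685 (N = 2597*(1/21270) - 8090*1/19572 = 2597/21270 - 4045/9786 = -5051909/17345685 ≈ -0.29125)
j(o) = 1
(L + j(46))*(-2780 + N) = (9622 + 1)*(-2780 - 5051909/17345685) = 9623*(-48226056209/17345685) = -464079338899207/17345685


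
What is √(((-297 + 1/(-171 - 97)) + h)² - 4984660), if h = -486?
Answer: I*√313983295815/268 ≈ 2090.8*I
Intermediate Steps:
√(((-297 + 1/(-171 - 97)) + h)² - 4984660) = √(((-297 + 1/(-171 - 97)) - 486)² - 4984660) = √(((-297 + 1/(-268)) - 486)² - 4984660) = √(((-297 - 1/268) - 486)² - 4984660) = √((-79597/268 - 486)² - 4984660) = √((-209845/268)² - 4984660) = √(44034924025/71824 - 4984660) = √(-313983295815/71824) = I*√313983295815/268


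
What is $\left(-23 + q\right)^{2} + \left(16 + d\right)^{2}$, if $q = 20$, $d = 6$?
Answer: $493$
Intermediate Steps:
$\left(-23 + q\right)^{2} + \left(16 + d\right)^{2} = \left(-23 + 20\right)^{2} + \left(16 + 6\right)^{2} = \left(-3\right)^{2} + 22^{2} = 9 + 484 = 493$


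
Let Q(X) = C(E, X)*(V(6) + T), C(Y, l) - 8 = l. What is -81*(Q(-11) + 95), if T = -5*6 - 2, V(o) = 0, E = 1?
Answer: -15471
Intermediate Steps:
C(Y, l) = 8 + l
T = -32 (T = -30 - 2 = -32)
Q(X) = -256 - 32*X (Q(X) = (8 + X)*(0 - 32) = (8 + X)*(-32) = -256 - 32*X)
-81*(Q(-11) + 95) = -81*((-256 - 32*(-11)) + 95) = -81*((-256 + 352) + 95) = -81*(96 + 95) = -81*191 = -15471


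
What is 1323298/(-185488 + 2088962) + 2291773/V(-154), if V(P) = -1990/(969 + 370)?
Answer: -2920578832158129/1893956630 ≈ -1.5421e+6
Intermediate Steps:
V(P) = -1990/1339
1323298/(-185488 + 2088962) + 2291773/V(-154) = 1323298/(-185488 + 2088962) + 2291773/(-1990/1339) = 1323298/1903474 + 2291773*(-1339/1990) = 1323298*(1/1903474) - 3068684047/1990 = 661649/951737 - 3068684047/1990 = -2920578832158129/1893956630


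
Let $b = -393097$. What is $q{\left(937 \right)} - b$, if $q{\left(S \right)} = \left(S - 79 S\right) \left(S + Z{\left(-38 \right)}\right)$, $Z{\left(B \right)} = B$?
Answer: $-65311217$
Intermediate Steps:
$q{\left(S \right)} = - 78 S \left(-38 + S\right)$ ($q{\left(S \right)} = \left(S - 79 S\right) \left(S - 38\right) = - 78 S \left(-38 + S\right)$)
$q{\left(937 \right)} - b = 78 \cdot 937 \left(38 - 937\right) - -393097 = 78 \cdot 937 \left(38 - 937\right) + 393097 = 78 \cdot 937 \left(-899\right) + 393097 = -65704314 + 393097 = -65311217$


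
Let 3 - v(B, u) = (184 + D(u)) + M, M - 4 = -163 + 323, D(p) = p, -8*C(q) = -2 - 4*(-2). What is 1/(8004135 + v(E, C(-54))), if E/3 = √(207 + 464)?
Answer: 4/32015163 ≈ 1.2494e-7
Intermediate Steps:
C(q) = -¾ (C(q) = -(-2 - 4*(-2))/8 = -(-2 + 8)/8 = -⅛*6 = -¾)
E = 3*√671 (E = 3*√(207 + 464) = 3*√671 ≈ 77.711)
M = 164 (M = 4 + (-163 + 323) = 4 + 160 = 164)
v(B, u) = -345 - u (v(B, u) = 3 - ((184 + u) + 164) = 3 - (348 + u) = 3 + (-348 - u) = -345 - u)
1/(8004135 + v(E, C(-54))) = 1/(8004135 + (-345 - 1*(-¾))) = 1/(8004135 + (-345 + ¾)) = 1/(8004135 - 1377/4) = 1/(32015163/4) = 4/32015163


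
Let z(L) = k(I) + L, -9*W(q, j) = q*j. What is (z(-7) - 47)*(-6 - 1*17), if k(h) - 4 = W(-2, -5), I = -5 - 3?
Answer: 10580/9 ≈ 1175.6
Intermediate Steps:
W(q, j) = -j*q/9 (W(q, j) = -q*j/9 = -j*q/9)
I = -8
k(h) = 26/9 (k(h) = 4 - 1/9*(-5)*(-2) = 4 - 10/9 = 26/9)
z(L) = 26/9 + L
(z(-7) - 47)*(-6 - 1*17) = ((26/9 - 7) - 47)*(-6 - 1*17) = (-37/9 - 47)*(-6 - 17) = -460/9*(-23) = 10580/9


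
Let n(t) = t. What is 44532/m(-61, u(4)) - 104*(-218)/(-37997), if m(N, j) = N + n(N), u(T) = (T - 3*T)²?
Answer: -847424194/2317817 ≈ -365.61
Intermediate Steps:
u(T) = 4*T² (u(T) = (-2*T)² = 4*T²)
m(N, j) = 2*N (m(N, j) = N + N = 2*N)
44532/m(-61, u(4)) - 104*(-218)/(-37997) = 44532/((2*(-61))) - 104*(-218)/(-37997) = 44532/(-122) + 22672*(-1/37997) = 44532*(-1/122) - 22672/37997 = -22266/61 - 22672/37997 = -847424194/2317817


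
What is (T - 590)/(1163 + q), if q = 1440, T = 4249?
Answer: 3659/2603 ≈ 1.4057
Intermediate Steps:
(T - 590)/(1163 + q) = (4249 - 590)/(1163 + 1440) = 3659/2603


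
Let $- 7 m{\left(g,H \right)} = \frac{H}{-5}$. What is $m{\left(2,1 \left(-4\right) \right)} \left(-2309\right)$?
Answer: $\frac{9236}{35} \approx 263.89$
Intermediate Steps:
$m{\left(g,H \right)} = \frac{H}{35}$ ($m{\left(g,H \right)} = - \frac{H \frac{1}{-5}}{7} = - \frac{H \left(- \frac{1}{5}\right)}{7} = - \frac{\left(- \frac{1}{5}\right) H}{7} = \frac{H}{35}$)
$m{\left(2,1 \left(-4\right) \right)} \left(-2309\right) = \frac{1 \left(-4\right)}{35} \left(-2309\right) = \frac{1}{35} \left(-4\right) \left(-2309\right) = \left(- \frac{4}{35}\right) \left(-2309\right) = \frac{9236}{35}$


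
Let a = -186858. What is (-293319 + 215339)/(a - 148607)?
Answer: 15596/67093 ≈ 0.23245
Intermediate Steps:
(-293319 + 215339)/(a - 148607) = (-293319 + 215339)/(-186858 - 148607) = -77980/(-335465) = -77980*(-1/335465) = 15596/67093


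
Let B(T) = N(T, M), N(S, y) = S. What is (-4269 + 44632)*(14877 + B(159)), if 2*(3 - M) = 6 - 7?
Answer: 606898068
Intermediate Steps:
M = 7/2 (M = 3 - (6 - 7)/2 = 3 - 1/2*(-1) = 3 + 1/2 = 7/2 ≈ 3.5000)
B(T) = T
(-4269 + 44632)*(14877 + B(159)) = (-4269 + 44632)*(14877 + 159) = 40363*15036 = 606898068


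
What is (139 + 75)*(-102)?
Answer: -21828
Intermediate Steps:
(139 + 75)*(-102) = 214*(-102) = -21828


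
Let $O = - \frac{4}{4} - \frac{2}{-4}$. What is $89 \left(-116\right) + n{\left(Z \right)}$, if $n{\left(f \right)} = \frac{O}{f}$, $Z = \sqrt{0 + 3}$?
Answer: $-10324 - \frac{\sqrt{3}}{6} \approx -10324.0$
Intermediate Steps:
$Z = \sqrt{3} \approx 1.732$
$O = - \frac{1}{2}$ ($O = \left(-4\right) \frac{1}{4} - - \frac{1}{2} = -1 + \frac{1}{2} = - \frac{1}{2} \approx -0.5$)
$n{\left(f \right)} = - \frac{1}{2 f}$
$89 \left(-116\right) + n{\left(Z \right)} = 89 \left(-116\right) - \frac{1}{2 \sqrt{3}} = -10324 - \frac{\frac{1}{3} \sqrt{3}}{2} = -10324 - \frac{\sqrt{3}}{6}$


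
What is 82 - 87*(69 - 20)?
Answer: -4181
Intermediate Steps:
82 - 87*(69 - 20) = 82 - 87*49 = 82 - 4263 = -4181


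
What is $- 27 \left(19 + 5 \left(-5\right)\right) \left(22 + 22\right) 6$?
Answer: $42768$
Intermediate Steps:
$- 27 \left(19 + 5 \left(-5\right)\right) \left(22 + 22\right) 6 = - 27 \left(19 - 25\right) 44 \cdot 6 = - 27 \left(\left(-6\right) 44\right) 6 = \left(-27\right) \left(-264\right) 6 = 7128 \cdot 6 = 42768$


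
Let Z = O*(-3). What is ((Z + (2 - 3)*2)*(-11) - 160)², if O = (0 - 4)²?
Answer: 152100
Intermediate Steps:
O = 16 (O = (-4)² = 16)
Z = -48 (Z = 16*(-3) = -48)
((Z + (2 - 3)*2)*(-11) - 160)² = ((-48 + (2 - 3)*2)*(-11) - 160)² = ((-48 - 1*2)*(-11) - 160)² = ((-48 - 2)*(-11) - 160)² = (-50*(-11) - 160)² = (550 - 160)² = 390² = 152100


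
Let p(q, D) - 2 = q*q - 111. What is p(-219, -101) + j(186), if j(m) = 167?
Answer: 48019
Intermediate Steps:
p(q, D) = -109 + q² (p(q, D) = 2 + (q*q - 111) = 2 + (q² - 111) = 2 + (-111 + q²) = -109 + q²)
p(-219, -101) + j(186) = (-109 + (-219)²) + 167 = (-109 + 47961) + 167 = 47852 + 167 = 48019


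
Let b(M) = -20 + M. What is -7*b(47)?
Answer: -189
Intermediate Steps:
-7*b(47) = -7*(-20 + 47) = -7*27 = -189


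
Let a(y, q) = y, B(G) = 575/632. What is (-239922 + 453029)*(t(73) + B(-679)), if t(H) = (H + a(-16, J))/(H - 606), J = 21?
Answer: 57635001257/336856 ≈ 1.7110e+5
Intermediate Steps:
B(G) = 575/632 (B(G) = 575*(1/632) = 575/632)
t(H) = (-16 + H)/(-606 + H) (t(H) = (H - 16)/(H - 606) = (-16 + H)/(-606 + H))
(-239922 + 453029)*(t(73) + B(-679)) = (-239922 + 453029)*((-16 + 73)/(-606 + 73) + 575/632) = 213107*(57/(-533) + 575/632) = 213107*(-1/533*57 + 575/632) = 213107*(-57/533 + 575/632) = 213107*(270451/336856) = 57635001257/336856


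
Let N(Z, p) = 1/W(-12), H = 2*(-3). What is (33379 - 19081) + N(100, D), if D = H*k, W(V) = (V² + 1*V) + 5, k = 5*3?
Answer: 1958827/137 ≈ 14298.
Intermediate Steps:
H = -6
k = 15
W(V) = 5 + V + V² (W(V) = (V² + V) + 5 = (V + V²) + 5 = 5 + V + V²)
D = -90 (D = -6*15 = -90)
N(Z, p) = 1/137 (N(Z, p) = 1/(5 - 12 + (-12)²) = 1/(5 - 12 + 144) = 1/137)
(33379 - 19081) + N(100, D) = (33379 - 19081) + 1/137 = 14298 + 1/137 = 1958827/137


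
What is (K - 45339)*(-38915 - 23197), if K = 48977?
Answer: -225963456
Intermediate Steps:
(K - 45339)*(-38915 - 23197) = (48977 - 45339)*(-38915 - 23197) = 3638*(-62112) = -225963456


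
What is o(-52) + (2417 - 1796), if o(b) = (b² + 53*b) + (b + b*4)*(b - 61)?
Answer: 29949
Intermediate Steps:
o(b) = b² + 53*b + 5*b*(-61 + b) (o(b) = (b² + 53*b) + (b + 4*b)*(-61 + b) = (b² + 53*b) + (5*b)*(-61 + b) = (b² + 53*b) + 5*b*(-61 + b) = b² + 53*b + 5*b*(-61 + b))
o(-52) + (2417 - 1796) = 6*(-52)*(-42 - 52) + (2417 - 1796) = 6*(-52)*(-94) + 621 = 29328 + 621 = 29949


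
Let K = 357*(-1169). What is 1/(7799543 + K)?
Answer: 1/7382210 ≈ 1.3546e-7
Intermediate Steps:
K = -417333
1/(7799543 + K) = 1/(7799543 - 417333) = 1/7382210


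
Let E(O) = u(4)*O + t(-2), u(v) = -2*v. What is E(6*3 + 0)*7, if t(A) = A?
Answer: -1022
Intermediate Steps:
E(O) = -2 - 8*O (E(O) = (-2*4)*O - 2 = -8*O - 2 = -2 - 8*O)
E(6*3 + 0)*7 = (-2 - 8*(6*3 + 0))*7 = (-2 - 8*(18 + 0))*7 = (-2 - 8*18)*7 = (-2 - 144)*7 = -146*7 = -1022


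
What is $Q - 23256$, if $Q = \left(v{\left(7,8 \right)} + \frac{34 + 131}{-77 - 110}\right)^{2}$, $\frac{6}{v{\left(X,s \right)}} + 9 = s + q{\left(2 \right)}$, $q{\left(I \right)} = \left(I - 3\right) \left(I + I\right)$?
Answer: $- \frac{167993271}{7225} \approx -23252.0$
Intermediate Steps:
$q{\left(I \right)} = 2 I \left(-3 + I\right)$ ($q{\left(I \right)} = \left(-3 + I\right) 2 I = 2 I \left(-3 + I\right)$)
$v{\left(X,s \right)} = \frac{6}{-13 + s}$ ($v{\left(X,s \right)} = \frac{6}{-9 + \left(s + 2 \cdot 2 \left(-3 + 2\right)\right)} = \frac{6}{-9 + \left(s + 2 \cdot 2 \left(-1\right)\right)} = \frac{6}{-9 + \left(s - 4\right)} = \frac{6}{-9 + \left(-4 + s\right)} = \frac{6}{-13 + s}$)
$Q = \frac{31329}{7225}$ ($Q = \left(\frac{6}{-13 + 8} + \frac{34 + 131}{-77 - 110}\right)^{2} = \left(\frac{6}{-5} + \frac{165}{-187}\right)^{2} = \left(6 \left(- \frac{1}{5}\right) + 165 \left(- \frac{1}{187}\right)\right)^{2} = \left(- \frac{6}{5} - \frac{15}{17}\right)^{2} = \left(- \frac{177}{85}\right)^{2} = \frac{31329}{7225} \approx 4.3362$)
$Q - 23256 = \frac{31329}{7225} - 23256 = - \frac{167993271}{7225}$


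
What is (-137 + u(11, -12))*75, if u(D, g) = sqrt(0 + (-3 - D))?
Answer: -10275 + 75*I*sqrt(14) ≈ -10275.0 + 280.62*I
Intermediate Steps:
u(D, g) = sqrt(-3 - D)
(-137 + u(11, -12))*75 = (-137 + sqrt(-3 - 1*11))*75 = (-137 + sqrt(-3 - 11))*75 = (-137 + sqrt(-14))*75 = (-137 + I*sqrt(14))*75 = -10275 + 75*I*sqrt(14)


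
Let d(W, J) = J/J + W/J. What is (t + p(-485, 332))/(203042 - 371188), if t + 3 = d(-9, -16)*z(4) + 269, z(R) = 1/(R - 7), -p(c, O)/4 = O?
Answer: 51001/8071008 ≈ 0.0063190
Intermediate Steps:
p(c, O) = -4*O
d(W, J) = 1 + W/J
z(R) = 1/(-7 + R)
t = 12743/48 (t = -3 + (((-16 - 9)/(-16))/(-7 + 4) + 269) = -3 + (-1/16*(-25)/(-3) + 269) = -3 + ((25/16)*(-⅓) + 269) = -3 + (-25/48 + 269) = -3 + 12887/48 = 12743/48 ≈ 265.48)
(t + p(-485, 332))/(203042 - 371188) = (12743/48 - 4*332)/(203042 - 371188) = (12743/48 - 1328)/(-168146) = -51001/48*(-1/168146) = 51001/8071008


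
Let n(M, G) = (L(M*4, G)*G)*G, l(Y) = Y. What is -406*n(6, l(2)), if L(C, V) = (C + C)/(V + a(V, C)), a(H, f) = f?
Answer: -38976/13 ≈ -2998.2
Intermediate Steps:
L(C, V) = 2*C/(C + V) (L(C, V) = (C + C)/(V + C) = (2*C)/(C + V) = 2*C/(C + V))
n(M, G) = 8*M*G**2/(G + 4*M) (n(M, G) = ((2*(M*4)/(M*4 + G))*G)*G = ((2*(4*M)/(4*M + G))*G)*G = ((2*(4*M)/(G + 4*M))*G)*G = ((8*M/(G + 4*M))*G)*G = (8*G*M/(G + 4*M))*G = 8*M*G**2/(G + 4*M))
-406*n(6, l(2)) = -3248*6*2**2/(2 + 4*6) = -3248*6*4/(2 + 24) = -3248*6*4/26 = -406*96/13 = -38976/13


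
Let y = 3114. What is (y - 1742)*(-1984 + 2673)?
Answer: 945308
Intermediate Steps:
(y - 1742)*(-1984 + 2673) = (3114 - 1742)*(-1984 + 2673) = 1372*689 = 945308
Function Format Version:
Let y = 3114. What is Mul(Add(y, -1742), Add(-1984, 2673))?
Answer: 945308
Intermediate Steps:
Mul(Add(y, -1742), Add(-1984, 2673)) = Mul(Add(3114, -1742), Add(-1984, 2673)) = Mul(1372, 689) = 945308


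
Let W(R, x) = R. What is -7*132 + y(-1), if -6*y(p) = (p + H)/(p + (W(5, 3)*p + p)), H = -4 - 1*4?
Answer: -12939/14 ≈ -924.21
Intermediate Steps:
H = -8 (H = -4 - 4 = -8)
y(p) = -(-8 + p)/(42*p) (y(p) = -(p - 8)/(6*(p + (5*p + p))) = -(-8 + p)/(6*(p + 6*p)) = -(-8 + p)/(6*(7*p)) = -(-8 + p)*1/(7*p)/6 = -(-8 + p)/(42*p))
-7*132 + y(-1) = -7*132 + (1/42)*(8 - 1*(-1))/(-1) = -924 + (1/42)*(-1)*(8 + 1) = -924 + (1/42)*(-1)*9 = -924 - 3/14 = -12939/14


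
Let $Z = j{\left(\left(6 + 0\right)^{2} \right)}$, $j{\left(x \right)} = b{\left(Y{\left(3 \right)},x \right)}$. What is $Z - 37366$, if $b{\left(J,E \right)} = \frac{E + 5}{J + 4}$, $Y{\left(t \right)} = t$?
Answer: $- \frac{261521}{7} \approx -37360.0$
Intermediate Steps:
$b{\left(J,E \right)} = \frac{5 + E}{4 + J}$
$j{\left(x \right)} = \frac{5}{7} + \frac{x}{7}$ ($j{\left(x \right)} = \frac{5 + x}{4 + 3} = \frac{5 + x}{7} = \frac{5}{7} + \frac{x}{7}$)
$Z = \frac{41}{7}$ ($Z = \frac{5}{7} + \frac{\left(6 + 0\right)^{2}}{7} = \frac{5}{7} + \frac{6^{2}}{7} = \frac{5}{7} + \frac{1}{7} \cdot 36 = \frac{5}{7} + \frac{36}{7} = \frac{41}{7} \approx 5.8571$)
$Z - 37366 = \frac{41}{7} - 37366 = - \frac{261521}{7}$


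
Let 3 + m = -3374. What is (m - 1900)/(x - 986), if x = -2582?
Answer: 5277/3568 ≈ 1.4790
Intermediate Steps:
m = -3377 (m = -3 - 3374 = -3377)
(m - 1900)/(x - 986) = (-3377 - 1900)/(-2582 - 986) = -5277/(-3568) = -5277*(-1/3568) = 5277/3568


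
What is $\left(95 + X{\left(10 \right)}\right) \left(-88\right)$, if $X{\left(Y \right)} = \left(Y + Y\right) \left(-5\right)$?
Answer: $440$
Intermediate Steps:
$X{\left(Y \right)} = - 10 Y$ ($X{\left(Y \right)} = 2 Y \left(-5\right) = - 10 Y$)
$\left(95 + X{\left(10 \right)}\right) \left(-88\right) = \left(95 - 100\right) \left(-88\right) = \left(-5\right) \left(-88\right) = 440$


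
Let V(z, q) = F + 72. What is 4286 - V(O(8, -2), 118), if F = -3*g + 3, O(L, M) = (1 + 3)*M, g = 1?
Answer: 4214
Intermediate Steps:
O(L, M) = 4*M
F = 0 (F = -3*1 + 3 = -3 + 3 = 0)
V(z, q) = 72 (V(z, q) = 0 + 72 = 72)
4286 - V(O(8, -2), 118) = 4286 - 1*72 = 4286 - 72 = 4214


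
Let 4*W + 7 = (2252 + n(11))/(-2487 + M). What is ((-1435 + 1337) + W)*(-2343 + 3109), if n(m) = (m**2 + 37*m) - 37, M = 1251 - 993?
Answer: -170839831/2229 ≈ -76644.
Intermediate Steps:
M = 258
n(m) = -37 + m**2 + 37*m
W = -9173/4458 (W = -7/4 + ((2252 + (-37 + 11**2 + 37*11))/(-2487 + 258))/4 = -7/4 + ((2252 + (-37 + 121 + 407))/(-2229))/4 = -7/4 + ((2252 + 491)*(-1/2229))/4 = -7/4 + (2743*(-1/2229))/4 = -7/4 + (1/4)*(-2743/2229) = -7/4 - 2743/8916 = -9173/4458 ≈ -2.0576)
((-1435 + 1337) + W)*(-2343 + 3109) = ((-1435 + 1337) - 9173/4458)*(-2343 + 3109) = (-98 - 9173/4458)*766 = -446057/4458*766 = -170839831/2229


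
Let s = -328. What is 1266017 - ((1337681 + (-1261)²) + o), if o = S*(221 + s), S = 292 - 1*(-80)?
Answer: -1621981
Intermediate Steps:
S = 372 (S = 292 + 80 = 372)
o = -39804 (o = 372*(221 - 328) = 372*(-107) = -39804)
1266017 - ((1337681 + (-1261)²) + o) = 1266017 - ((1337681 + (-1261)²) - 39804) = 1266017 - ((1337681 + 1590121) - 39804) = 1266017 - (2927802 - 39804) = 1266017 - 1*2887998 = 1266017 - 2887998 = -1621981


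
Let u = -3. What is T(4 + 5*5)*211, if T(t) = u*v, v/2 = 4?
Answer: -5064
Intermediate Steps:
v = 8 (v = 2*4 = 8)
T(t) = -24 (T(t) = -3*8 = -24)
T(4 + 5*5)*211 = -24*211 = -5064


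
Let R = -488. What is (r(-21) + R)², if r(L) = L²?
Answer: 2209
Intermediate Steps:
(r(-21) + R)² = ((-21)² - 488)² = (441 - 488)² = (-47)² = 2209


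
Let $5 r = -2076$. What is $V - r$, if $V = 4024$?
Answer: $\frac{22196}{5} \approx 4439.2$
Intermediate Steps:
$r = - \frac{2076}{5}$ ($r = \frac{1}{5} \left(-2076\right) = - \frac{2076}{5} \approx -415.2$)
$V - r = 4024 - - \frac{2076}{5} = 4024 + \frac{2076}{5} = \frac{22196}{5}$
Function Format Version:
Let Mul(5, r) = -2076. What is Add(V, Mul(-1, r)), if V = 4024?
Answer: Rational(22196, 5) ≈ 4439.2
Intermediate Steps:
r = Rational(-2076, 5) (r = Mul(Rational(1, 5), -2076) = Rational(-2076, 5) ≈ -415.20)
Add(V, Mul(-1, r)) = Add(4024, Mul(-1, Rational(-2076, 5))) = Add(4024, Rational(2076, 5)) = Rational(22196, 5)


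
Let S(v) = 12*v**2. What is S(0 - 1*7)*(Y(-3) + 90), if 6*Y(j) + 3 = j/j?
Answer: 52724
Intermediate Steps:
Y(j) = -1/3 (Y(j) = -1/2 + (j/j)/6 = -1/2 + (1/6)*1 = -1/2 + 1/6 = -1/3)
S(0 - 1*7)*(Y(-3) + 90) = (12*(0 - 1*7)**2)*(-1/3 + 90) = (12*(0 - 7)**2)*(269/3) = (12*(-7)**2)*(269/3) = (12*49)*(269/3) = 588*(269/3) = 52724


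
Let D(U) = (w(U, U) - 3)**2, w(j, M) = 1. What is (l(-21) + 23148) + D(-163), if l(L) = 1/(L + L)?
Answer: 972383/42 ≈ 23152.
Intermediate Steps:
l(L) = 1/(2*L)
D(U) = 4 (D(U) = (1 - 3)**2 = (-2)**2 = 4)
(l(-21) + 23148) + D(-163) = ((1/2)/(-21) + 23148) + 4 = ((1/2)*(-1/21) + 23148) + 4 = (-1/42 + 23148) + 4 = 972215/42 + 4 = 972383/42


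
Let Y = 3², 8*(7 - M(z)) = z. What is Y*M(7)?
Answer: 441/8 ≈ 55.125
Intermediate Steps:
M(z) = 7 - z/8
Y = 9
Y*M(7) = 9*(7 - ⅛*7) = 9*(7 - 7/8) = 9*(49/8) = 441/8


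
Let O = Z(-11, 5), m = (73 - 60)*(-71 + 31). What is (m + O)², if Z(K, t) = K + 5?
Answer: 276676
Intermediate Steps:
m = -520 (m = 13*(-40) = -520)
Z(K, t) = 5 + K
O = -6 (O = 5 - 11 = -6)
(m + O)² = (-520 - 6)² = (-526)² = 276676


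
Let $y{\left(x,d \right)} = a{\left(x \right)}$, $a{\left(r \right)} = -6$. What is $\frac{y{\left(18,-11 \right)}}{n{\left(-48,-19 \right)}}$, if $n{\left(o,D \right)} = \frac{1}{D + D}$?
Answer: $228$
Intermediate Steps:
$y{\left(x,d \right)} = -6$
$n{\left(o,D \right)} = \frac{1}{2 D}$
$\frac{y{\left(18,-11 \right)}}{n{\left(-48,-19 \right)}} = - \frac{6}{\frac{1}{2} \frac{1}{-19}} = - \frac{6}{\frac{1}{2} \left(- \frac{1}{19}\right)} = - \frac{6}{- \frac{1}{38}} = \left(-6\right) \left(-38\right) = 228$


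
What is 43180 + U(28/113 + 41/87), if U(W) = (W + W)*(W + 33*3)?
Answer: 4187144882624/96648561 ≈ 43323.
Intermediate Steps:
U(W) = 2*W*(99 + W) (U(W) = (2*W)*(W + 99) = (2*W)*(99 + W) = 2*W*(99 + W))
43180 + U(28/113 + 41/87) = 43180 + 2*(28/113 + 41/87)*(99 + (28/113 + 41/87)) = 43180 + 2*(7069/9831)*(99 + 7069/9831) = 43180 + 2*(7069/9831)*(980338/9831) = 43180 + 13860018644/96648561 = 4187144882624/96648561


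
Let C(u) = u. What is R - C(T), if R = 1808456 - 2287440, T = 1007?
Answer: -479991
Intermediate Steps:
R = -478984
R - C(T) = -478984 - 1*1007 = -478984 - 1007 = -479991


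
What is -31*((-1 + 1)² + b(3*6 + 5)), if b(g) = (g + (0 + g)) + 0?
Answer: -1426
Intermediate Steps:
b(g) = 2*g (b(g) = (g + g) + 0 = 2*g + 0 = 2*g)
-31*((-1 + 1)² + b(3*6 + 5)) = -31*((-1 + 1)² + 2*(3*6 + 5)) = -31*(0² + 2*(18 + 5)) = -31*(0 + 2*23) = -31*(0 + 46) = -31*46 = -1426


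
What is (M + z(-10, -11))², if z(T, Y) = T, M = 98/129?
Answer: 1420864/16641 ≈ 85.383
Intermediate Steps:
M = 98/129 (M = 98*(1/129) = 98/129 ≈ 0.75969)
(M + z(-10, -11))² = (98/129 - 10)² = (-1192/129)² = 1420864/16641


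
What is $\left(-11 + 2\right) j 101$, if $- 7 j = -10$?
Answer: $- \frac{9090}{7} \approx -1298.6$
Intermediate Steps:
$j = \frac{10}{7}$ ($j = \left(- \frac{1}{7}\right) \left(-10\right) = \frac{10}{7} \approx 1.4286$)
$\left(-11 + 2\right) j 101 = \left(-11 + 2\right) \frac{10}{7} \cdot 101 = \left(-9\right) \frac{10}{7} \cdot 101 = \left(- \frac{90}{7}\right) 101 = - \frac{9090}{7}$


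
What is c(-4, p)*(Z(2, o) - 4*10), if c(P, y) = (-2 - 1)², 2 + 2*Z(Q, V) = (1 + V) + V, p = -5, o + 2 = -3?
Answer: -819/2 ≈ -409.50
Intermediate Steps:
o = -5 (o = -2 - 3 = -5)
Z(Q, V) = -½ + V (Z(Q, V) = -1 + ((1 + V) + V)/2 = -1 + (1 + 2*V)/2 = -1 + (½ + V) = -½ + V)
c(P, y) = 9 (c(P, y) = (-3)² = 9)
c(-4, p)*(Z(2, o) - 4*10) = 9*((-½ - 5) - 4*10) = 9*(-11/2 - 40) = 9*(-91/2) = -819/2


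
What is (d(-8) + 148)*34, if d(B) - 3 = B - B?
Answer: 5134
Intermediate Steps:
d(B) = 3 (d(B) = 3 + (B - B) = 3 + 0 = 3)
(d(-8) + 148)*34 = (3 + 148)*34 = 151*34 = 5134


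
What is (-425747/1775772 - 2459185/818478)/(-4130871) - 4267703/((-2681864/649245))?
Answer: 231050095650240481415975052187/223635168658466545610232 ≈ 1.0332e+6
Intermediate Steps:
(-425747/1775772 - 2459185/818478)/(-4130871) - 4267703/((-2681864/649245)) = (-425747*1/1775772 - 2459185*1/818478)*(-1/4130871) - 4267703/((-2681864*1/649245)) = (-425747/1775772 - 2459185/818478)*(-1/4130871) - 4267703/(-2681864/649245) = -261967578827/80746128612*(-1/4130871) - 4267703*(-649245/2681864) = 261967578827/333551841045581052 + 2770784834235/2681864 = 231050095650240481415975052187/223635168658466545610232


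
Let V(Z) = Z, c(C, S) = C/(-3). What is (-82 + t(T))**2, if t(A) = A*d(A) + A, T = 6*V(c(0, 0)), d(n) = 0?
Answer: 6724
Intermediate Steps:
c(C, S) = -C/3 (c(C, S) = C*(-1/3) = -C/3)
T = 0 (T = 6*(-1/3*0) = 6*0 = 0)
t(A) = A (t(A) = A*0 + A = 0 + A = A)
(-82 + t(T))**2 = (-82 + 0)**2 = (-82)**2 = 6724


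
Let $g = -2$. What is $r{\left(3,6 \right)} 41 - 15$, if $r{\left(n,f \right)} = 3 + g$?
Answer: $26$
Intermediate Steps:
$r{\left(n,f \right)} = 1$ ($r{\left(n,f \right)} = 3 - 2 = 1$)
$r{\left(3,6 \right)} 41 - 15 = 1 \cdot 41 - 15 = 41 - 15 = 26$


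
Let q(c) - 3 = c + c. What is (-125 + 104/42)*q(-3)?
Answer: 2573/7 ≈ 367.57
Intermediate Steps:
q(c) = 3 + 2*c (q(c) = 3 + (c + c) = 3 + 2*c)
(-125 + 104/42)*q(-3) = (-125 + 104/42)*(3 + 2*(-3)) = (-125 + 104*(1/42))*(3 - 6) = (-125 + 52/21)*(-3) = -2573/21*(-3) = 2573/7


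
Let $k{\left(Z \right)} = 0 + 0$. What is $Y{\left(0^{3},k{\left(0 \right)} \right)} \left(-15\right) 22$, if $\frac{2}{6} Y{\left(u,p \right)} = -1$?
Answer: $990$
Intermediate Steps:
$k{\left(Z \right)} = 0$
$Y{\left(u,p \right)} = -3$ ($Y{\left(u,p \right)} = 3 \left(-1\right) = -3$)
$Y{\left(0^{3},k{\left(0 \right)} \right)} \left(-15\right) 22 = \left(-3\right) \left(-15\right) 22 = 45 \cdot 22 = 990$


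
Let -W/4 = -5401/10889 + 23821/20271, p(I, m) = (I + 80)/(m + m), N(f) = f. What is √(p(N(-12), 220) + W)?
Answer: I*√1510361900543188631730/24280401090 ≈ 1.6006*I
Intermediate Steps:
p(I, m) = (80 + I)/(2*m) (p(I, m) = (80 + I)/((2*m)) = (80 + I)*(1/(2*m)) = (80 + I)/(2*m))
W = -599612792/220730919 (W = -4*(-5401/10889 + 23821/20271) = -4*149903198/220730919 = -599612792/220730919 ≈ -2.7165)
√(p(N(-12), 220) + W) = √((½)*(80 - 12)/220 - 599612792/220730919) = √((½)*(1/220)*68 - 599612792/220730919) = √(17/110 - 599612792/220730919) = √(-62204981497/24280401090) = I*√1510361900543188631730/24280401090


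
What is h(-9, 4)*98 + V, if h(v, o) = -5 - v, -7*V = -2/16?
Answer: 21953/56 ≈ 392.02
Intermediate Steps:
V = 1/56 (V = -(-2)/(7*16) = -⅐*(-⅛) = 1/56 ≈ 0.017857)
h(-9, 4)*98 + V = (-5 - 1*(-9))*98 + 1/56 = (-5 + 9)*98 + 1/56 = 4*98 + 1/56 = 392 + 1/56 = 21953/56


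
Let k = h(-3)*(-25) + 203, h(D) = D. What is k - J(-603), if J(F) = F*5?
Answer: 3293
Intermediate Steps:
J(F) = 5*F
k = 278 (k = -3*(-25) + 203 = 75 + 203 = 278)
k - J(-603) = 278 - 5*(-603) = 278 - 1*(-3015) = 278 + 3015 = 3293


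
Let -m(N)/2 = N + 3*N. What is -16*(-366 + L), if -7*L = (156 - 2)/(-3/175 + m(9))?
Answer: 73741568/12603 ≈ 5851.1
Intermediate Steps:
m(N) = -8*N (m(N) = -2*(N + 3*N) = -8*N)
L = 3850/12603 (L = -(156 - 2)/(7*(-3/175 - 8*9)) = -22/(-3*1/175 - 72) = -22/(-3/175 - 72) = -22/(-12603/175) = -22*(-175)/12603 = -⅐*(-26950/12603) = 3850/12603 ≈ 0.30548)
-16*(-366 + L) = -16*(-366 + 3850/12603) = -16*(-4608848/12603) = 73741568/12603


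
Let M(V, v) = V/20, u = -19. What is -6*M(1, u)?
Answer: -3/10 ≈ -0.30000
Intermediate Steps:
M(V, v) = V/20 (M(V, v) = V*(1/20) = V/20)
-6*M(1, u) = -3/10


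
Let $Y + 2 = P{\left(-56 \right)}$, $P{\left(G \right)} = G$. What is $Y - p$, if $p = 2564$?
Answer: $-2622$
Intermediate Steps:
$Y = -58$ ($Y = -2 - 56 = -58$)
$Y - p = -58 - 2564 = -2622$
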